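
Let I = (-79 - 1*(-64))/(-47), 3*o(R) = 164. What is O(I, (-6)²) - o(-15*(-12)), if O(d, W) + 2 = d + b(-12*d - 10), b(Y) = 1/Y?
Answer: -5170877/91650 ≈ -56.420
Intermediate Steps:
o(R) = 164/3 (o(R) = (⅓)*164 = 164/3)
I = 15/47 (I = (-79 + 64)*(-1/47) = -15*(-1/47) = 15/47 ≈ 0.31915)
O(d, W) = -2 + d + 1/(-10 - 12*d) (O(d, W) = -2 + (d + 1/(-12*d - 10)) = -2 + (d + 1/(-10 - 12*d)) = -2 + d + 1/(-10 - 12*d))
O(I, (-6)²) - o(-15*(-12)) = (-21 - 14*15/47 + 12*(15/47)²)/(2*(5 + 6*(15/47))) - 1*164/3 = (-21 - 210/47 + 12*(225/2209))/(2*(5 + 90/47)) - 164/3 = (-21 - 210/47 + 2700/2209)/(2*(325/47)) - 164/3 = (½)*(47/325)*(-53559/2209) - 164/3 = -53559/30550 - 164/3 = -5170877/91650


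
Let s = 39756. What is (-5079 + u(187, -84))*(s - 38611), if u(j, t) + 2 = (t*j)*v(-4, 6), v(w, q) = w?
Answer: 66124895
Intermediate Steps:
u(j, t) = -2 - 4*j*t (u(j, t) = -2 + (t*j)*(-4) = -2 + (j*t)*(-4) = -2 - 4*j*t)
(-5079 + u(187, -84))*(s - 38611) = (-5079 + (-2 - 4*187*(-84)))*(39756 - 38611) = (-5079 + (-2 + 62832))*1145 = (-5079 + 62830)*1145 = 57751*1145 = 66124895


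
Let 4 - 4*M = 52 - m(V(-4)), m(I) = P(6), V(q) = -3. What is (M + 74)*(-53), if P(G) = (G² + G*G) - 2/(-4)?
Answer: -33973/8 ≈ -4246.6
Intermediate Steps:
P(G) = ½ + 2*G² (P(G) = (G² + G²) - 2*(-¼) = 2*G² + ½ = ½ + 2*G²)
m(I) = 145/2 (m(I) = ½ + 2*6² = ½ + 2*36 = ½ + 72 = 145/2)
M = 49/8 (M = 1 - (52 - 1*145/2)/4 = 1 - (52 - 145/2)/4 = 1 - ¼*(-41/2) = 1 + 41/8 = 49/8 ≈ 6.1250)
(M + 74)*(-53) = (49/8 + 74)*(-53) = (641/8)*(-53) = -33973/8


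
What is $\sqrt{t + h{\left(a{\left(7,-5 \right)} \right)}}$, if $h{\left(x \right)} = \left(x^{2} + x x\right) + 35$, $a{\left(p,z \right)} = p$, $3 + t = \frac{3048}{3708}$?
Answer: $\frac{2 \sqrt{3122754}}{309} \approx 11.438$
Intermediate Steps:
$t = - \frac{673}{309}$ ($t = -3 + \frac{3048}{3708} = -3 + 3048 \cdot \frac{1}{3708} = -3 + \frac{254}{309} = - \frac{673}{309} \approx -2.178$)
$h{\left(x \right)} = 35 + 2 x^{2}$ ($h{\left(x \right)} = \left(x^{2} + x^{2}\right) + 35 = 2 x^{2} + 35 = 35 + 2 x^{2}$)
$\sqrt{t + h{\left(a{\left(7,-5 \right)} \right)}} = \sqrt{- \frac{673}{309} + \left(35 + 2 \cdot 7^{2}\right)} = \sqrt{- \frac{673}{309} + \left(35 + 2 \cdot 49\right)} = \sqrt{- \frac{673}{309} + \left(35 + 98\right)} = \sqrt{- \frac{673}{309} + 133} = \sqrt{\frac{40424}{309}} = \frac{2 \sqrt{3122754}}{309}$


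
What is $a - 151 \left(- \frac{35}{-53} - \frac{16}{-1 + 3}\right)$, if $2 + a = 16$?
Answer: $\frac{59481}{53} \approx 1122.3$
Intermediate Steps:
$a = 14$ ($a = -2 + 16 = 14$)
$a - 151 \left(- \frac{35}{-53} - \frac{16}{-1 + 3}\right) = 14 - 151 \left(- \frac{35}{-53} - \frac{16}{-1 + 3}\right) = 14 - 151 \left(\left(-35\right) \left(- \frac{1}{53}\right) - \frac{16}{2}\right) = 14 - 151 \left(\frac{35}{53} - 8\right) = 14 - - \frac{58739}{53} = 14 + \frac{58739}{53} = \frac{59481}{53}$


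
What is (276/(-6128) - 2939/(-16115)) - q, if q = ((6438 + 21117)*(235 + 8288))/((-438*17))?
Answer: 966345925008683/30638031380 ≈ 31541.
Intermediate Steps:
q = -78283755/2482 (q = (27555*8523)/(-7446) = 234851265*(-1/7446) = -78283755/2482 ≈ -31541.)
(276/(-6128) - 2939/(-16115)) - q = (276/(-6128) - 2939/(-16115)) - 1*(-78283755/2482) = (276*(-1/6128) - 2939*(-1/16115)) + 78283755/2482 = (-69/1532 + 2939/16115) + 78283755/2482 = 3390613/24688180 + 78283755/2482 = 966345925008683/30638031380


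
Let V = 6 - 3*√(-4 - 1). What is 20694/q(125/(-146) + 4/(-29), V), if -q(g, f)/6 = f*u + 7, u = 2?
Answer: -65531/541 - 20694*I*√5/541 ≈ -121.13 - 85.533*I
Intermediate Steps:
V = 6 - 3*I*√5 ≈ 6.0 - 6.7082*I
q(g, f) = -42 - 12*f (q(g, f) = -6*(f*2 + 7) = -6*(2*f + 7) = -6*(7 + 2*f) = -42 - 12*f)
20694/q(125/(-146) + 4/(-29), V) = 20694/(-42 - 12*(6 - 3*I*√5)) = 20694/(-42 + (-72 + 36*I*√5)) = 20694/(-114 + 36*I*√5)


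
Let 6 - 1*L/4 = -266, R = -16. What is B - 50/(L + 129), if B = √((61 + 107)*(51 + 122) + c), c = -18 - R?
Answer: -50/1217 + √29062 ≈ 170.43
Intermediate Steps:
L = 1088 (L = 24 - 4*(-266) = 24 + 1064 = 1088)
c = -2 (c = -18 - 1*(-16) = -18 + 16 = -2)
B = √29062 (B = √((61 + 107)*(51 + 122) - 2) = √(168*173 - 2) = √(29064 - 2) = √29062 ≈ 170.48)
B - 50/(L + 129) = √29062 - 50/(1088 + 129) = √29062 - 50/1217 = -50/1217 + √29062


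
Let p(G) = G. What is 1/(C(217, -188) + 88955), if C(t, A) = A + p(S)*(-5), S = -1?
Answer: 1/88772 ≈ 1.1265e-5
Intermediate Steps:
C(t, A) = 5 + A (C(t, A) = A - 1*(-5) = A + 5 = 5 + A)
1/(C(217, -188) + 88955) = 1/((5 - 188) + 88955) = 1/(-183 + 88955) = 1/88772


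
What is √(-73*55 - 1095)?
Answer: I*√5110 ≈ 71.484*I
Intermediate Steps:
√(-73*55 - 1095) = √(-4015 - 1095) = √(-5110) = I*√5110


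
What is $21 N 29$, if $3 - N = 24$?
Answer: $-12789$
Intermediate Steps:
$N = -21$ ($N = 3 - 24 = -21$)
$21 N 29 = 21 \left(-21\right) 29 = \left(-441\right) 29 = -12789$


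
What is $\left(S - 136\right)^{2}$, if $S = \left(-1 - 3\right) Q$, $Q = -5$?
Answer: $13456$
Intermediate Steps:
$S = 20$ ($S = \left(-1 - 3\right) \left(-5\right) = \left(-4\right) \left(-5\right) = 20$)
$\left(S - 136\right)^{2} = \left(20 - 136\right)^{2} = \left(-116\right)^{2} = 13456$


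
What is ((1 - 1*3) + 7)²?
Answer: 25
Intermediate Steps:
((1 - 1*3) + 7)² = ((1 - 3) + 7)² = (-2 + 7)² = 5² = 25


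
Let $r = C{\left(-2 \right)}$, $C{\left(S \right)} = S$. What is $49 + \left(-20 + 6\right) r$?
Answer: $77$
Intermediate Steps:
$r = -2$
$49 + \left(-20 + 6\right) r = 49 + \left(-20 + 6\right) \left(-2\right) = 49 - -28 = 49 + 28 = 77$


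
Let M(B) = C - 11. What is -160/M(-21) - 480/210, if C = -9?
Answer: 40/7 ≈ 5.7143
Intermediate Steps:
M(B) = -20 (M(B) = -9 - 11 = -20)
-160/M(-21) - 480/210 = -160/(-20) - 480/210 = -160*(-1/20) - 480*1/210 = 8 - 16/7 = 40/7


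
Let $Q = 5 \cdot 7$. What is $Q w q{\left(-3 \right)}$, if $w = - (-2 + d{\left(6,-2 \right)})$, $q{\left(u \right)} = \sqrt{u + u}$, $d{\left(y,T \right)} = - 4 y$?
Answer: $910 i \sqrt{6} \approx 2229.0 i$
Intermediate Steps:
$Q = 35$
$q{\left(u \right)} = \sqrt{2} \sqrt{u}$ ($q{\left(u \right)} = \sqrt{2 u} = \sqrt{2} \sqrt{u}$)
$w = 26$ ($w = - (-2 - 24) = \left(-1\right) \left(-26\right) = 26$)
$Q w q{\left(-3 \right)} = 35 \cdot 26 \sqrt{2} \sqrt{-3} = 910 \sqrt{2} i \sqrt{3} = 910 i \sqrt{6}$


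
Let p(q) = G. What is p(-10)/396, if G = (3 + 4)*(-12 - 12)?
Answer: -14/33 ≈ -0.42424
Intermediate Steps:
G = -168 (G = 7*(-24) = -168)
p(q) = -168
p(-10)/396 = -168/396 = -168*1/396 = -14/33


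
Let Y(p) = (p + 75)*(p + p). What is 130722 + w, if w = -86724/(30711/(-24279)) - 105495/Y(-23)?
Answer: 375453827319/1883608 ≈ 1.9933e+5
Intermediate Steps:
Y(p) = 2*p*(75 + p) (Y(p) = (75 + p)*(2*p) = 2*p*(75 + p))
w = 129224822343/1883608 (w = -86724/(30711/(-24279)) - 105495*(-1/(46*(75 - 23))) = -86724/(30711*(-1/24279)) - 105495/(2*(-23)*52) = -86724/(-10237/8093) - 105495/(-2392) = -86724*(-8093/10237) - 105495*(-1/2392) = 701857332/10237 + 8115/184 = 129224822343/1883608 ≈ 68605.)
130722 + w = 130722 + 129224822343/1883608 = 375453827319/1883608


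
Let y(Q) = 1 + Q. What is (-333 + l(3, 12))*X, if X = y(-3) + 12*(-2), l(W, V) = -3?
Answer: 8736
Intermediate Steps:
X = -26 (X = (1 - 3) + 12*(-2) = -2 - 24 = -26)
(-333 + l(3, 12))*X = (-333 - 3)*(-26) = -336*(-26) = 8736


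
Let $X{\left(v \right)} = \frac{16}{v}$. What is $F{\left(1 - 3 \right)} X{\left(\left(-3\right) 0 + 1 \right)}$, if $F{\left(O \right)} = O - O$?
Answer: $0$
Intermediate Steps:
$F{\left(O \right)} = 0$
$F{\left(1 - 3 \right)} X{\left(\left(-3\right) 0 + 1 \right)} = 0 \frac{16}{\left(-3\right) 0 + 1} = 0 \frac{16}{0 + 1} = 0 \cdot \frac{16}{1} = 0 \cdot 16 \cdot 1 = 0 \cdot 16 = 0$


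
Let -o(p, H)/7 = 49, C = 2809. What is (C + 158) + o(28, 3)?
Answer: 2624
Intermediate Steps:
o(p, H) = -343 (o(p, H) = -7*49 = -343)
(C + 158) + o(28, 3) = (2809 + 158) - 343 = 2967 - 343 = 2624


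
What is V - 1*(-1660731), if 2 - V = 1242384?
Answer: 418349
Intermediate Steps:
V = -1242382 (V = 2 - 1*1242384 = 2 - 1242384 = -1242382)
V - 1*(-1660731) = -1242382 - 1*(-1660731) = -1242382 + 1660731 = 418349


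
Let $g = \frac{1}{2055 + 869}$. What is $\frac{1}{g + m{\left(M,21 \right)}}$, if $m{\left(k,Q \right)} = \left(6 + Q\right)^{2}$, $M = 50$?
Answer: $\frac{2924}{2131597} \approx 0.0013717$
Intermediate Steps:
$g = \frac{1}{2924} \approx 0.000342$
$\frac{1}{g + m{\left(M,21 \right)}} = \frac{1}{\frac{1}{2924} + \left(6 + 21\right)^{2}} = \frac{1}{\frac{1}{2924} + 27^{2}} = \frac{1}{\frac{1}{2924} + 729} = \frac{1}{\frac{2131597}{2924}} = \frac{2924}{2131597}$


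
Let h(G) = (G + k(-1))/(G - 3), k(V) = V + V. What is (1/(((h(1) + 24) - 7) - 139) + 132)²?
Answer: 1028741476/59049 ≈ 17422.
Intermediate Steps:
k(V) = 2*V
h(G) = (-2 + G)/(-3 + G) (h(G) = (G + 2*(-1))/(G - 3) = (G - 2)/(-3 + G) = (-2 + G)/(-3 + G))
(1/(((h(1) + 24) - 7) - 139) + 132)² = (1/((((-2 + 1)/(-3 + 1) + 24) - 7) - 139) + 132)² = (1/(((-1/(-2) + 24) - 7) - 139) + 132)² = (1/(((-½*(-1) + 24) - 7) - 139) + 132)² = (1/(((½ + 24) - 7) - 139) + 132)² = (1/((49/2 - 7) - 139) + 132)² = (1/(35/2 - 139) + 132)² = (1/(-243/2) + 132)² = (-2/243 + 132)² = (32074/243)² = 1028741476/59049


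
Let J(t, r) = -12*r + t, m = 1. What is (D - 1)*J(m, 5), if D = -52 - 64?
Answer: 6903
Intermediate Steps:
J(t, r) = t - 12*r
D = -116
(D - 1)*J(m, 5) = (-116 - 1)*(1 - 12*5) = -117*(1 - 60) = -117*(-59) = 6903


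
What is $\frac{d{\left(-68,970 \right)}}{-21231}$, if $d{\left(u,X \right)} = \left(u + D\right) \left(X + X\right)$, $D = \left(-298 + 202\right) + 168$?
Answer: $- \frac{7760}{21231} \approx -0.3655$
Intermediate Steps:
$D = 72$ ($D = -96 + 168 = 72$)
$d{\left(u,X \right)} = 2 X \left(72 + u\right)$ ($d{\left(u,X \right)} = \left(u + 72\right) \left(X + X\right) = \left(72 + u\right) 2 X = 2 X \left(72 + u\right)$)
$\frac{d{\left(-68,970 \right)}}{-21231} = \frac{2 \cdot 970 \left(72 - 68\right)}{-21231} = 2 \cdot 970 \cdot 4 \left(- \frac{1}{21231}\right) = 7760 \left(- \frac{1}{21231}\right) = - \frac{7760}{21231}$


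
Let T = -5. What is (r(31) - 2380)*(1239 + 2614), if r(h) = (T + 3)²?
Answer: -9154728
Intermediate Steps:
r(h) = 4 (r(h) = (-5 + 3)² = (-2)² = 4)
(r(31) - 2380)*(1239 + 2614) = (4 - 2380)*(1239 + 2614) = -2376*3853 = -9154728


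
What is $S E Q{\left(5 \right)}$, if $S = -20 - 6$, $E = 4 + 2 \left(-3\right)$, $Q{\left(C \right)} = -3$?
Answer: $-156$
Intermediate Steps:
$E = -2$ ($E = 4 - 6 = -2$)
$S = -26$ ($S = -20 - 6 = -26$)
$S E Q{\left(5 \right)} = \left(-26\right) \left(-2\right) \left(-3\right) = 52 \left(-3\right) = -156$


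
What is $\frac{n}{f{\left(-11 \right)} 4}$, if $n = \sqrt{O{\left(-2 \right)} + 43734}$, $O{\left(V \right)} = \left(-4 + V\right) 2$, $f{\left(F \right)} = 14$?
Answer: $\frac{3 \sqrt{4858}}{56} \approx 3.7339$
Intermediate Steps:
$O{\left(V \right)} = -8 + 2 V$
$n = 3 \sqrt{4858}$ ($n = \sqrt{\left(-8 + 2 \left(-2\right)\right) + 43734} = \sqrt{\left(-8 - 4\right) + 43734} = \sqrt{-12 + 43734} = \sqrt{43722} = 3 \sqrt{4858} \approx 209.1$)
$\frac{n}{f{\left(-11 \right)} 4} = \frac{3 \sqrt{4858}}{14 \cdot 4} = \frac{3 \sqrt{4858}}{56}$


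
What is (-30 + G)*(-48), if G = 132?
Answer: -4896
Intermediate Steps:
(-30 + G)*(-48) = (-30 + 132)*(-48) = 102*(-48) = -4896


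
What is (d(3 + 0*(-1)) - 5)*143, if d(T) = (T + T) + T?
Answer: 572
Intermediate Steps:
d(T) = 3*T (d(T) = 2*T + T = 3*T)
(d(3 + 0*(-1)) - 5)*143 = (3*(3 + 0*(-1)) - 5)*143 = (3*(3 + 0) - 5)*143 = (3*3 - 5)*143 = (9 - 5)*143 = 4*143 = 572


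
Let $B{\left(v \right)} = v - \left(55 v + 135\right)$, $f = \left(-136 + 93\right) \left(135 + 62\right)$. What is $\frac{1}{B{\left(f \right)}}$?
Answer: $\frac{1}{457299} \approx 2.1868 \cdot 10^{-6}$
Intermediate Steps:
$f = -8471$ ($f = \left(-43\right) 197 = -8471$)
$B{\left(v \right)} = -135 - 54 v$ ($B{\left(v \right)} = v - \left(135 + 55 v\right) = -135 - 54 v$)
$\frac{1}{B{\left(f \right)}} = \frac{1}{-135 - -457434} = \frac{1}{-135 + 457434} = \frac{1}{457299}$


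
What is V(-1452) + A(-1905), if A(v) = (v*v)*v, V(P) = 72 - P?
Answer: -6913291101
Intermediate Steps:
A(v) = v**3 (A(v) = v**2*v = v**3)
V(-1452) + A(-1905) = (72 - 1*(-1452)) + (-1905)**3 = (72 + 1452) - 6913292625 = 1524 - 6913292625 = -6913291101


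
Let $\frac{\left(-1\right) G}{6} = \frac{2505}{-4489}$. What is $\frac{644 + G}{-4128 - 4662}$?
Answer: $- \frac{1452973}{19729155} \approx -0.073646$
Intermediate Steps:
$G = \frac{15030}{4489}$ ($G = - 6 \frac{2505}{-4489} = - 6 \cdot 2505 \left(- \frac{1}{4489}\right) = \left(-6\right) \left(- \frac{2505}{4489}\right) = \frac{15030}{4489} \approx 3.3482$)
$\frac{644 + G}{-4128 - 4662} = \frac{644 + \frac{15030}{4489}}{-4128 - 4662} = \frac{2905946}{4489 \left(-8790\right)} = \frac{2905946}{4489} \left(- \frac{1}{8790}\right) = - \frac{1452973}{19729155}$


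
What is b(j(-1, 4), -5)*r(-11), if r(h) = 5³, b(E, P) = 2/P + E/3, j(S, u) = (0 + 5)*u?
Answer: 2350/3 ≈ 783.33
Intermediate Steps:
j(S, u) = 5*u
b(E, P) = 2/P + E/3 (b(E, P) = 2/P + E*(⅓) = 2/P + E/3)
r(h) = 125
b(j(-1, 4), -5)*r(-11) = (2/(-5) + (5*4)/3)*125 = (2*(-⅕) + (⅓)*20)*125 = (-⅖ + 20/3)*125 = (94/15)*125 = 2350/3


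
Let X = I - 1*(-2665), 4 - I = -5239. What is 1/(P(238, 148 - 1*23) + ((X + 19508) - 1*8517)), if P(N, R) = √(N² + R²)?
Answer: 18899/357099932 - √72269/357099932 ≈ 5.2171e-5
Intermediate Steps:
I = 5243 (I = 4 - 1*(-5239) = 4 + 5239 = 5243)
X = 7908 (X = 5243 - 1*(-2665) = 5243 + 2665 = 7908)
1/(P(238, 148 - 1*23) + ((X + 19508) - 1*8517)) = 1/(√(238² + (148 - 1*23)²) + ((7908 + 19508) - 1*8517)) = 1/(√(56644 + (148 - 23)²) + (27416 - 8517)) = 1/(√(56644 + 125²) + 18899) = 1/(√(56644 + 15625) + 18899) = 1/(√72269 + 18899) = 1/(18899 + √72269)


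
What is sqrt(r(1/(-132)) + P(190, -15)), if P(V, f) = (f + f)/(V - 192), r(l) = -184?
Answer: 13*I ≈ 13.0*I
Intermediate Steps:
P(V, f) = 2*f/(-192 + V) (P(V, f) = (2*f)/(-192 + V) = 2*f/(-192 + V))
sqrt(r(1/(-132)) + P(190, -15)) = sqrt(-184 + 2*(-15)/(-192 + 190)) = sqrt(-184 + 2*(-15)/(-2)) = sqrt(-184 + 2*(-15)*(-1/2)) = sqrt(-184 + 15) = sqrt(-169) = 13*I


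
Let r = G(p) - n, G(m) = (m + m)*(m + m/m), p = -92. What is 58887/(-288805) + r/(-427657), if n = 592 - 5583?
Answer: -31460614434/123509479885 ≈ -0.25472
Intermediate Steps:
n = -4991
G(m) = 2*m*(1 + m) (G(m) = (2*m)*(m + 1) = (2*m)*(1 + m) = 2*m*(1 + m))
r = 21735 (r = 2*(-92)*(1 - 92) - 1*(-4991) = 2*(-92)*(-91) + 4991 = 16744 + 4991 = 21735)
58887/(-288805) + r/(-427657) = 58887/(-288805) + 21735/(-427657) = 58887*(-1/288805) + 21735*(-1/427657) = -58887/288805 - 21735/427657 = -31460614434/123509479885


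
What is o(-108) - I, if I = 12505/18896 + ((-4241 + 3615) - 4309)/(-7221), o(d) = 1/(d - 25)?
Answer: -8182882187/6049195376 ≈ -1.3527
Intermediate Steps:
o(d) = 1/(-25 + d)
I = 61183455/45482672 (I = 12505*(1/18896) + (-626 - 4309)*(-1/7221) = 12505/18896 - 4935*(-1/7221) = 12505/18896 + 1645/2407 = 61183455/45482672 ≈ 1.3452)
o(-108) - I = 1/(-25 - 108) - 1*61183455/45482672 = 1/(-133) - 61183455/45482672 = -1/133 - 61183455/45482672 = -8182882187/6049195376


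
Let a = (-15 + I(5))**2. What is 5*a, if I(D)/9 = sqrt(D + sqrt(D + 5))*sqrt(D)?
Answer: 45*(5 - 3*sqrt(5)*sqrt(5 + sqrt(10)))**2 ≈ 9029.3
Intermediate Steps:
I(D) = 9*sqrt(D)*sqrt(D + sqrt(5 + D)) (I(D) = 9*(sqrt(D + sqrt(D + 5))*sqrt(D)) = 9*(sqrt(D + sqrt(5 + D))*sqrt(D)) = 9*(sqrt(D)*sqrt(D + sqrt(5 + D))) = 9*sqrt(D)*sqrt(D + sqrt(5 + D)))
a = (-15 + 9*sqrt(5)*sqrt(5 + sqrt(10)))**2 (a = (-15 + 9*sqrt(5)*sqrt(5 + sqrt(5 + 5)))**2 = (-15 + 9*sqrt(5)*sqrt(5 + sqrt(10)))**2 ≈ 1805.9)
5*a = 5*(9*(5 - 3*sqrt(5)*sqrt(5 + sqrt(10)))**2) = 45*(5 - 3*sqrt(5)*sqrt(5 + sqrt(10)))**2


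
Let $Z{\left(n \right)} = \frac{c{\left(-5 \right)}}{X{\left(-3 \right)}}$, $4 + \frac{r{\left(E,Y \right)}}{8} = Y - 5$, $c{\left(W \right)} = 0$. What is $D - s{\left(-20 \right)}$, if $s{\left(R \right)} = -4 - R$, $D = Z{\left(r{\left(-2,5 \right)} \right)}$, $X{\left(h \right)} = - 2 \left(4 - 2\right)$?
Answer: $-16$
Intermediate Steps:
$X{\left(h \right)} = -4$ ($X{\left(h \right)} = \left(-2\right) 2 = -4$)
$r{\left(E,Y \right)} = -72 + 8 Y$ ($r{\left(E,Y \right)} = -32 + 8 \left(Y - 5\right) = -32 + 8 \left(-5 + Y\right) = -32 + \left(-40 + 8 Y\right) = -72 + 8 Y$)
$Z{\left(n \right)} = 0$ ($Z{\left(n \right)} = \frac{0}{-4} = 0 \left(- \frac{1}{4}\right) = 0$)
$D = 0$
$D - s{\left(-20 \right)} = 0 - \left(-4 - -20\right) = 0 - \left(-4 + 20\right) = 0 - 16 = -16$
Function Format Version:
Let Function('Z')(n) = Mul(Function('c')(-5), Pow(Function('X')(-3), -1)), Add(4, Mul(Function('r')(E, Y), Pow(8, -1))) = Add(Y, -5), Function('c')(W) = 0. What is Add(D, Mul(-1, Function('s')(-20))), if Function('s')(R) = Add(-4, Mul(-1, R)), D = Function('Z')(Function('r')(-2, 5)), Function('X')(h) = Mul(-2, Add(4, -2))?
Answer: -16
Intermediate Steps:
Function('X')(h) = -4 (Function('X')(h) = Mul(-2, 2) = -4)
Function('r')(E, Y) = Add(-72, Mul(8, Y)) (Function('r')(E, Y) = Add(-32, Mul(8, Add(Y, -5))) = Add(-32, Mul(8, Add(-5, Y))) = Add(-32, Add(-40, Mul(8, Y))) = Add(-72, Mul(8, Y)))
Function('Z')(n) = 0 (Function('Z')(n) = Mul(0, Pow(-4, -1)) = Mul(0, Rational(-1, 4)) = 0)
D = 0
Add(D, Mul(-1, Function('s')(-20))) = Add(0, Mul(-1, Add(-4, Mul(-1, -20)))) = Add(0, Mul(-1, Add(-4, 20))) = Add(0, Mul(-1, 16)) = Add(0, -16) = -16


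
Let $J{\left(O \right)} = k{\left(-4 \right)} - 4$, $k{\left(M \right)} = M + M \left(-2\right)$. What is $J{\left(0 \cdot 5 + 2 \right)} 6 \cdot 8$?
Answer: $0$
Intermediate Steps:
$k{\left(M \right)} = - M$ ($k{\left(M \right)} = M - 2 M = - M$)
$J{\left(O \right)} = 0$ ($J{\left(O \right)} = \left(-1\right) \left(-4\right) - 4 = 4 - 4 = 0$)
$J{\left(0 \cdot 5 + 2 \right)} 6 \cdot 8 = 0 \cdot 6 \cdot 8 = 0 \cdot 8 = 0$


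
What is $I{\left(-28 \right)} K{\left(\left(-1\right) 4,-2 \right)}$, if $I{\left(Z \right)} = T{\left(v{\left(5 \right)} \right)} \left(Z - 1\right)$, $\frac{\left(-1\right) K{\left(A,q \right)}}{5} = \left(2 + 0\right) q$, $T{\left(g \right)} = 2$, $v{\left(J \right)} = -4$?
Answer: $-1160$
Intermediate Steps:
$K{\left(A,q \right)} = - 10 q$ ($K{\left(A,q \right)} = - 5 \left(2 + 0\right) q = - 5 \cdot 2 q = - 10 q$)
$I{\left(Z \right)} = -2 + 2 Z$ ($I{\left(Z \right)} = 2 \left(Z - 1\right) = 2 \left(-1 + Z\right) = -2 + 2 Z$)
$I{\left(-28 \right)} K{\left(\left(-1\right) 4,-2 \right)} = \left(-2 + 2 \left(-28\right)\right) \left(\left(-10\right) \left(-2\right)\right) = \left(-2 - 56\right) 20 = \left(-58\right) 20 = -1160$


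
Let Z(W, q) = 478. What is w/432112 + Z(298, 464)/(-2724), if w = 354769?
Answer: 189960305/294268272 ≈ 0.64553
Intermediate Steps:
w/432112 + Z(298, 464)/(-2724) = 354769/432112 + 478/(-2724) = 354769*(1/432112) + 478*(-1/2724) = 354769/432112 - 239/1362 = 189960305/294268272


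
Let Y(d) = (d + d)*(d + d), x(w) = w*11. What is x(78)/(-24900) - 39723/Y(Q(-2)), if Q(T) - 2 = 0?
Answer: -82426369/33200 ≈ -2482.7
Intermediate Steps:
x(w) = 11*w
Q(T) = 2 (Q(T) = 2 + 0 = 2)
Y(d) = 4*d² (Y(d) = (2*d)*(2*d) = 4*d²)
x(78)/(-24900) - 39723/Y(Q(-2)) = (11*78)/(-24900) - 39723/(4*2²) = 858*(-1/24900) - 39723/(4*4) = -143/4150 - 39723/16 = -82426369/33200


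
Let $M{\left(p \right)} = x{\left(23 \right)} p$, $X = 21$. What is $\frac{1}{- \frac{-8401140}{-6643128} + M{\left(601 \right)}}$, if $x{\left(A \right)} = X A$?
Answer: $\frac{553594}{160698227007} \approx 3.4449 \cdot 10^{-6}$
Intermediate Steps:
$x{\left(A \right)} = 21 A$
$M{\left(p \right)} = 483 p$ ($M{\left(p \right)} = 21 \cdot 23 p = 483 p$)
$\frac{1}{- \frac{-8401140}{-6643128} + M{\left(601 \right)}} = \frac{1}{- \frac{-8401140}{-6643128} + 483 \cdot 601} = \frac{1}{- \frac{\left(-8401140\right) \left(-1\right)}{6643128} + 290283} = \frac{1}{\left(-1\right) \frac{700095}{553594} + 290283} = \frac{1}{- \frac{700095}{553594} + 290283} = \frac{1}{\frac{160698227007}{553594}} = \frac{553594}{160698227007}$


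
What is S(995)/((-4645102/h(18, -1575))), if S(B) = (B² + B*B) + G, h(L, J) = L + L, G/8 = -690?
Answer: -35541540/2322551 ≈ -15.303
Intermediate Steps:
G = -5520 (G = 8*(-690) = -5520)
h(L, J) = 2*L
S(B) = -5520 + 2*B² (S(B) = (B² + B*B) - 5520 = (B² + B²) - 5520 = 2*B² - 5520 = -5520 + 2*B²)
S(995)/((-4645102/h(18, -1575))) = (-5520 + 2*995²)/((-4645102/(2*18))) = (-5520 + 2*990025)/((-4645102/36)) = (-5520 + 1980050)/((-4645102*1/36)) = 1974530/(-2322551/18) = 1974530*(-18/2322551) = -35541540/2322551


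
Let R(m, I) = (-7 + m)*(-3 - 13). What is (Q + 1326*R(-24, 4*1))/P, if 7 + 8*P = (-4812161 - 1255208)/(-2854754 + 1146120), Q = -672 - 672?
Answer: -8971722745344/5893069 ≈ -1.5224e+6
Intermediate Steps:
R(m, I) = 112 - 16*m (R(m, I) = (-7 + m)*(-16) = 112 - 16*m)
Q = -1344
P = -5893069/13669072 (P = -7/8 + ((-4812161 - 1255208)/(-2854754 + 1146120))/8 = -7/8 + (-6067369/(-1708634))/8 = -7/8 + (-6067369*(-1/1708634))/8 = -7/8 + (⅛)*(6067369/1708634) = -7/8 + 6067369/13669072 = -5893069/13669072 ≈ -0.43112)
(Q + 1326*R(-24, 4*1))/P = (-1344 + 1326*(112 - 16*(-24)))/(-5893069/13669072) = (-1344 + 1326*(112 + 384))*(-13669072/5893069) = (-1344 + 1326*496)*(-13669072/5893069) = (-1344 + 657696)*(-13669072/5893069) = 656352*(-13669072/5893069) = -8971722745344/5893069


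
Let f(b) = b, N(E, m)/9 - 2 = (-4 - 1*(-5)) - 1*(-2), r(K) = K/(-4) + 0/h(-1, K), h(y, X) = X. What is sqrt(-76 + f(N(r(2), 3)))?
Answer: I*sqrt(31) ≈ 5.5678*I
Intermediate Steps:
r(K) = -K/4 (r(K) = K/(-4) + 0/K = K*(-1/4) + 0 = -K/4 + 0 = -K/4)
N(E, m) = 45 (N(E, m) = 18 + 9*((-4 - 1*(-5)) - 1*(-2)) = 18 + 9*((-4 + 5) + 2) = 18 + 9*(1 + 2) = 18 + 9*3 = 18 + 27 = 45)
sqrt(-76 + f(N(r(2), 3))) = sqrt(-76 + 45) = sqrt(-31) = I*sqrt(31)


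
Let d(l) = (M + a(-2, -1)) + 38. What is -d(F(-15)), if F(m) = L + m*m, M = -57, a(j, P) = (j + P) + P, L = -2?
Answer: 23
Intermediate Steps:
a(j, P) = j + 2*P (a(j, P) = (P + j) + P = j + 2*P)
F(m) = -2 + m² (F(m) = -2 + m*m = -2 + m²)
d(l) = -23 (d(l) = (-57 + (-2 + 2*(-1))) + 38 = (-57 + (-2 - 2)) + 38 = (-57 - 4) + 38 = -61 + 38 = -23)
-d(F(-15)) = -1*(-23) = 23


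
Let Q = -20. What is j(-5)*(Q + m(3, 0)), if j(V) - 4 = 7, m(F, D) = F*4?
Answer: -88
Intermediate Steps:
m(F, D) = 4*F
j(V) = 11 (j(V) = 4 + 7 = 11)
j(-5)*(Q + m(3, 0)) = 11*(-20 + 4*3) = 11*(-20 + 12) = 11*(-8) = -88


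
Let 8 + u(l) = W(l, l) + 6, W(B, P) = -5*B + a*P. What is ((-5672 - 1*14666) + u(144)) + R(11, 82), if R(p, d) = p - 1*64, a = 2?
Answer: -20825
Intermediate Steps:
W(B, P) = -5*B + 2*P
u(l) = -2 - 3*l (u(l) = -8 + ((-5*l + 2*l) + 6) = -8 + (-3*l + 6) = -8 + (6 - 3*l) = -2 - 3*l)
R(p, d) = -64 + p (R(p, d) = p - 64 = -64 + p)
((-5672 - 1*14666) + u(144)) + R(11, 82) = ((-5672 - 1*14666) + (-2 - 3*144)) + (-64 + 11) = ((-5672 - 14666) + (-2 - 432)) - 53 = (-20338 - 434) - 53 = -20772 - 53 = -20825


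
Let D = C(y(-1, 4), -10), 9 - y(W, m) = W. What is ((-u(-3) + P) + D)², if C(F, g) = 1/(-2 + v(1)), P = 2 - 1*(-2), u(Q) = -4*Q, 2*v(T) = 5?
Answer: 36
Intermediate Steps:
v(T) = 5/2 (v(T) = (½)*5 = 5/2)
P = 4 (P = 2 + 2 = 4)
y(W, m) = 9 - W
C(F, g) = 2 (C(F, g) = 1/(-2 + 5/2) = 1/(½) = 2)
D = 2
((-u(-3) + P) + D)² = ((-(-4)*(-3) + 4) + 2)² = ((-1*12 + 4) + 2)² = ((-12 + 4) + 2)² = (-8 + 2)² = (-6)² = 36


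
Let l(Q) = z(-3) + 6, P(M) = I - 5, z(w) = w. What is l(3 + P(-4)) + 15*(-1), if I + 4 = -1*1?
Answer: -12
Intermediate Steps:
I = -5 (I = -4 - 1*1 = -4 - 1 = -5)
P(M) = -10 (P(M) = -5 - 5 = -10)
l(Q) = 3 (l(Q) = -3 + 6 = 3)
l(3 + P(-4)) + 15*(-1) = 3 + 15*(-1) = 3 - 15 = -12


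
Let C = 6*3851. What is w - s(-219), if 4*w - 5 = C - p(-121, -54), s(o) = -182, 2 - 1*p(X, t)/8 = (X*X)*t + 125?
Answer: -6300089/4 ≈ -1.5750e+6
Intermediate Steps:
p(X, t) = -984 - 8*t*X² (p(X, t) = 16 - 8*((X*X)*t + 125) = 16 - 8*(X²*t + 125) = 16 - 8*(t*X² + 125) = 16 - 8*(125 + t*X²) = 16 + (-1000 - 8*t*X²) = -984 - 8*t*X²)
C = 23106
w = -6300817/4 (w = 5/4 + (23106 - (-984 - 8*(-54)*(-121)²))/4 = 5/4 + (23106 - (-984 - 8*(-54)*14641))/4 = 5/4 + (23106 - (-984 + 6324912))/4 = 5/4 + (23106 - 1*6323928)/4 = 5/4 + (23106 - 6323928)/4 = 5/4 + (¼)*(-6300822) = 5/4 - 3150411/2 = -6300817/4 ≈ -1.5752e+6)
w - s(-219) = -6300817/4 - 1*(-182) = -6300817/4 + 182 = -6300089/4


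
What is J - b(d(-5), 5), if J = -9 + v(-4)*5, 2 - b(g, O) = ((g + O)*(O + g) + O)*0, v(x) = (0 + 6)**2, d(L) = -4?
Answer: 169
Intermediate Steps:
v(x) = 36 (v(x) = 6**2 = 36)
b(g, O) = 2 (b(g, O) = 2 - ((g + O)*(O + g) + O)*0 = 2 - ((O + g)*(O + g) + O)*0 = 2 - ((O + g)**2 + O)*0 = 2 - (O + (O + g)**2)*0 = 2 - 1*0 = 2 + 0 = 2)
J = 171 (J = -9 + 36*5 = -9 + 180 = 171)
J - b(d(-5), 5) = 171 - 1*2 = 171 - 2 = 169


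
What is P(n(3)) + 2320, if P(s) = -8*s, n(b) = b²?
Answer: 2248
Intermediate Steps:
P(n(3)) + 2320 = -8*3² + 2320 = -8*9 + 2320 = -72 + 2320 = 2248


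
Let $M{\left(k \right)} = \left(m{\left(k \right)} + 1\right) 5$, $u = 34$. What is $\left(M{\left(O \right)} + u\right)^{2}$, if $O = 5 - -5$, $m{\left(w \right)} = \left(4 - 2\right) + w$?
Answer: $9801$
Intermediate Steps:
$m{\left(w \right)} = 2 + w$
$O = 10$ ($O = 5 + 5 = 10$)
$M{\left(k \right)} = 15 + 5 k$ ($M{\left(k \right)} = \left(\left(2 + k\right) + 1\right) 5 = \left(3 + k\right) 5 = 15 + 5 k$)
$\left(M{\left(O \right)} + u\right)^{2} = \left(\left(15 + 5 \cdot 10\right) + 34\right)^{2} = \left(\left(15 + 50\right) + 34\right)^{2} = \left(65 + 34\right)^{2} = 99^{2} = 9801$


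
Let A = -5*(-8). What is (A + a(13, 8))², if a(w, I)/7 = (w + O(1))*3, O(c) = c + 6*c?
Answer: 211600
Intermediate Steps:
O(c) = 7*c
a(w, I) = 147 + 21*w (a(w, I) = 7*((w + 7*1)*3) = 7*((w + 7)*3) = 7*((7 + w)*3) = 7*(21 + 3*w) = 147 + 21*w)
A = 40
(A + a(13, 8))² = (40 + (147 + 21*13))² = (40 + (147 + 273))² = (40 + 420)² = 460² = 211600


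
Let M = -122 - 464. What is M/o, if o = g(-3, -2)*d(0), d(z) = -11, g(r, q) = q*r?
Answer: 293/33 ≈ 8.8788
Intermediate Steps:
M = -586
o = -66 (o = -2*(-3)*(-11) = 6*(-11) = -66)
M/o = -586/(-66) = -586*(-1/66) = 293/33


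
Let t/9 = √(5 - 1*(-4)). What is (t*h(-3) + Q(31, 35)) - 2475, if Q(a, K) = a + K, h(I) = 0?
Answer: -2409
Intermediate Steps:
Q(a, K) = K + a
t = 27 (t = 9*√(5 - 1*(-4)) = 9*√(5 + 4) = 9*√9 = 9*3 = 27)
(t*h(-3) + Q(31, 35)) - 2475 = (27*0 + (35 + 31)) - 2475 = (0 + 66) - 2475 = 66 - 2475 = -2409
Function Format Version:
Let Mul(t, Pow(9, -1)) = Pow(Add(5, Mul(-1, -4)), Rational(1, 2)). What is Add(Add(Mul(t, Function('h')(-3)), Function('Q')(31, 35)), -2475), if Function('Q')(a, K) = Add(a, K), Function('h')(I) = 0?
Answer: -2409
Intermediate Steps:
Function('Q')(a, K) = Add(K, a)
t = 27 (t = Mul(9, Pow(Add(5, Mul(-1, -4)), Rational(1, 2))) = Mul(9, Pow(Add(5, 4), Rational(1, 2))) = Mul(9, Pow(9, Rational(1, 2))) = Mul(9, 3) = 27)
Add(Add(Mul(t, Function('h')(-3)), Function('Q')(31, 35)), -2475) = Add(Add(Mul(27, 0), Add(35, 31)), -2475) = Add(Add(0, 66), -2475) = Add(66, -2475) = -2409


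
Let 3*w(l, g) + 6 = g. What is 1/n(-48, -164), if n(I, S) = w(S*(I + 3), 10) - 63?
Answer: -3/185 ≈ -0.016216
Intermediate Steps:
w(l, g) = -2 + g/3
n(I, S) = -185/3 (n(I, S) = (-2 + (1/3)*10) - 63 = (-2 + 10/3) - 63 = 4/3 - 63 = -185/3)
1/n(-48, -164) = 1/(-185/3) = -3/185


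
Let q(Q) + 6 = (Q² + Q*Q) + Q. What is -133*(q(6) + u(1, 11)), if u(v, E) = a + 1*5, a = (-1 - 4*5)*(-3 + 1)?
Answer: -15827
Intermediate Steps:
a = 42 (a = (-1 - 20)*(-2) = -21*(-2) = 42)
u(v, E) = 47 (u(v, E) = 42 + 1*5 = 42 + 5 = 47)
q(Q) = -6 + Q + 2*Q² (q(Q) = -6 + ((Q² + Q*Q) + Q) = -6 + ((Q² + Q²) + Q) = -6 + (2*Q² + Q) = -6 + (Q + 2*Q²) = -6 + Q + 2*Q²)
-133*(q(6) + u(1, 11)) = -133*((-6 + 6 + 2*6²) + 47) = -133*((-6 + 6 + 2*36) + 47) = -133*((-6 + 6 + 72) + 47) = -133*(72 + 47) = -133*119 = -15827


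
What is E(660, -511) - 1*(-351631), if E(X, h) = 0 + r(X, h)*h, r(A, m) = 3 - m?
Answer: 88977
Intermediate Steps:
E(X, h) = h*(3 - h) (E(X, h) = 0 + (3 - h)*h = 0 + h*(3 - h) = h*(3 - h))
E(660, -511) - 1*(-351631) = -511*(3 - 1*(-511)) - 1*(-351631) = -511*(3 + 511) + 351631 = -511*514 + 351631 = -262654 + 351631 = 88977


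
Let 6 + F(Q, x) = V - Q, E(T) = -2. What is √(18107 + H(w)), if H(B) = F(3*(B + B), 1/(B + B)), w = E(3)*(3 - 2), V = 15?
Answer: 4*√1133 ≈ 134.64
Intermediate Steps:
F(Q, x) = 9 - Q (F(Q, x) = -6 + (15 - Q) = 9 - Q)
w = -2 (w = -2*(3 - 2) = -2*1 = -2)
H(B) = 9 - 6*B (H(B) = 9 - 3*(B + B) = 9 - 3*2*B = 9 - 6*B)
√(18107 + H(w)) = √(18107 + (9 - 6*(-2))) = √(18107 + (9 + 12)) = √(18107 + 21) = √18128 = 4*√1133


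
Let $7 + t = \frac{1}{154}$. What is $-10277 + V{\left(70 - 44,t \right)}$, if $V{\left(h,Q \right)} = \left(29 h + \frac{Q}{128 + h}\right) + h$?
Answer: $- \frac{225231929}{23716} \approx -9497.0$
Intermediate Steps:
$t = - \frac{1077}{154}$ ($t = -7 + \frac{1}{154} = - \frac{1077}{154} \approx -6.9935$)
$V{\left(h,Q \right)} = 30 h + \frac{Q}{128 + h}$ ($V{\left(h,Q \right)} = \left(29 h + \frac{Q}{128 + h}\right) + h = 30 h + \frac{Q}{128 + h}$)
$-10277 + V{\left(70 - 44,t \right)} = -10277 + \frac{- \frac{1077}{154} + 30 \left(70 - 44\right)^{2} + 3840 \left(70 - 44\right)}{128 + \left(70 - 44\right)} = -10277 + \frac{- \frac{1077}{154} + 30 \cdot 26^{2} + 3840 \cdot 26}{128 + 26} = -10277 + \frac{- \frac{1077}{154} + 30 \cdot 676 + 99840}{154} = -10277 + \frac{- \frac{1077}{154} + 20280 + 99840}{154} = -10277 + \frac{1}{154} \cdot \frac{18497403}{154} = -10277 + \frac{18497403}{23716} = - \frac{225231929}{23716}$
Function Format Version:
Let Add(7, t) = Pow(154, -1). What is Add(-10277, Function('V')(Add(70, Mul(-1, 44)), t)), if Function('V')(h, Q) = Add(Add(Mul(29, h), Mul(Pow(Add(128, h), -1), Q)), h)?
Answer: Rational(-225231929, 23716) ≈ -9497.0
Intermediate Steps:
t = Rational(-1077, 154) (t = Add(-7, Pow(154, -1)) = Add(-7, Rational(1, 154)) = Rational(-1077, 154) ≈ -6.9935)
Function('V')(h, Q) = Add(Mul(30, h), Mul(Q, Pow(Add(128, h), -1))) (Function('V')(h, Q) = Add(Add(Mul(29, h), Mul(Q, Pow(Add(128, h), -1))), h) = Add(Mul(30, h), Mul(Q, Pow(Add(128, h), -1))))
Add(-10277, Function('V')(Add(70, Mul(-1, 44)), t)) = Add(-10277, Mul(Pow(Add(128, Add(70, Mul(-1, 44))), -1), Add(Rational(-1077, 154), Mul(30, Pow(Add(70, Mul(-1, 44)), 2)), Mul(3840, Add(70, Mul(-1, 44)))))) = Add(-10277, Mul(Pow(Add(128, Add(70, -44)), -1), Add(Rational(-1077, 154), Mul(30, Pow(Add(70, -44), 2)), Mul(3840, Add(70, -44))))) = Add(-10277, Mul(Pow(Add(128, 26), -1), Add(Rational(-1077, 154), Mul(30, Pow(26, 2)), Mul(3840, 26)))) = Add(-10277, Mul(Pow(154, -1), Add(Rational(-1077, 154), Mul(30, 676), 99840))) = Add(-10277, Mul(Rational(1, 154), Add(Rational(-1077, 154), 20280, 99840))) = Add(-10277, Mul(Rational(1, 154), Rational(18497403, 154))) = Add(-10277, Rational(18497403, 23716)) = Rational(-225231929, 23716)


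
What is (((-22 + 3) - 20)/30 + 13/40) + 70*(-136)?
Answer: -380839/40 ≈ -9521.0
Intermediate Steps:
(((-22 + 3) - 20)/30 + 13/40) + 70*(-136) = ((-19 - 20)*(1/30) + 13*(1/40)) - 9520 = (-39*1/30 + 13/40) - 9520 = (-13/10 + 13/40) - 9520 = -39/40 - 9520 = -380839/40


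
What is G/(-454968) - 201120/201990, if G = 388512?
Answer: -1108364/599237 ≈ -1.8496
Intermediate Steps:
G/(-454968) - 201120/201990 = 388512/(-454968) - 201120/201990 = 388512*(-1/454968) - 201120*1/201990 = -76/89 - 6704/6733 = -1108364/599237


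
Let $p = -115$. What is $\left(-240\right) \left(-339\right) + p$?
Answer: $81245$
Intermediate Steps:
$\left(-240\right) \left(-339\right) + p = \left(-240\right) \left(-339\right) - 115 = 81360 - 115 = 81245$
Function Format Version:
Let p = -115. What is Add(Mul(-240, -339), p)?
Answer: 81245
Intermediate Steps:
Add(Mul(-240, -339), p) = Add(Mul(-240, -339), -115) = Add(81360, -115) = 81245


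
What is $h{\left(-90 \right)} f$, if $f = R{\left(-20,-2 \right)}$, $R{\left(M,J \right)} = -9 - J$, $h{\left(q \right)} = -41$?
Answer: $287$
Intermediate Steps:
$f = -7$ ($f = -9 - -2 = -9 + 2 = -7$)
$h{\left(-90 \right)} f = \left(-41\right) \left(-7\right) = 287$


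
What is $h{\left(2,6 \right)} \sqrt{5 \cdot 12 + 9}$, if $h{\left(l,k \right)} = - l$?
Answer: $- 2 \sqrt{69} \approx -16.613$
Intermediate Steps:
$h{\left(2,6 \right)} \sqrt{5 \cdot 12 + 9} = \left(-1\right) 2 \sqrt{5 \cdot 12 + 9} = - 2 \sqrt{60 + 9} = - 2 \sqrt{69}$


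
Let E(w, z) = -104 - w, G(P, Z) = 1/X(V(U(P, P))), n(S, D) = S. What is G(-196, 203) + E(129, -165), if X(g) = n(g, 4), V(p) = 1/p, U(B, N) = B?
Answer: -429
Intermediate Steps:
X(g) = g
G(P, Z) = P (G(P, Z) = 1/(1/P) = P)
G(-196, 203) + E(129, -165) = -196 + (-104 - 1*129) = -196 + (-104 - 129) = -196 - 233 = -429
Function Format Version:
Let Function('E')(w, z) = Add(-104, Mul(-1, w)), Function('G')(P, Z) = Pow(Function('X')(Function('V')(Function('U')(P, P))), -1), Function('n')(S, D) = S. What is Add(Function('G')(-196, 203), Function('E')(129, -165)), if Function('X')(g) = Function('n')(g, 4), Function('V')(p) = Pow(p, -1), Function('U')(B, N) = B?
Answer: -429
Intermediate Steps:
Function('X')(g) = g
Function('G')(P, Z) = P (Function('G')(P, Z) = Pow(Pow(P, -1), -1) = P)
Add(Function('G')(-196, 203), Function('E')(129, -165)) = Add(-196, Add(-104, Mul(-1, 129))) = Add(-196, Add(-104, -129)) = Add(-196, -233) = -429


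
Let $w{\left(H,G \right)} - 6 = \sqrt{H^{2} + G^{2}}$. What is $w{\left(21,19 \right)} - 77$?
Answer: $-71 + \sqrt{802} \approx -42.68$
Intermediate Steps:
$w{\left(H,G \right)} = 6 + \sqrt{G^{2} + H^{2}}$ ($w{\left(H,G \right)} = 6 + \sqrt{H^{2} + G^{2}} = 6 + \sqrt{G^{2} + H^{2}}$)
$w{\left(21,19 \right)} - 77 = \left(6 + \sqrt{19^{2} + 21^{2}}\right) - 77 = \left(6 + \sqrt{361 + 441}\right) - 77 = \left(6 + \sqrt{802}\right) - 77 = -71 + \sqrt{802}$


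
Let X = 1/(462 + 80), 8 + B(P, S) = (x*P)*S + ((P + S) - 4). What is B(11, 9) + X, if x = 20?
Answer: 1077497/542 ≈ 1988.0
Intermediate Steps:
B(P, S) = -12 + P + S + 20*P*S (B(P, S) = -8 + ((20*P)*S + ((P + S) - 4)) = -8 + (20*P*S + (-4 + P + S)) = -8 + (-4 + P + S + 20*P*S) = -12 + P + S + 20*P*S)
X = 1/542 ≈ 0.0018450
B(11, 9) + X = (-12 + 11 + 9 + 20*11*9) + 1/542 = (-12 + 11 + 9 + 1980) + 1/542 = 1988 + 1/542 = 1077497/542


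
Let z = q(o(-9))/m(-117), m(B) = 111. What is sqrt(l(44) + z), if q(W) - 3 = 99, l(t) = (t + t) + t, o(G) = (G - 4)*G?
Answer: sqrt(181966)/37 ≈ 11.529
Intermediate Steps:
o(G) = G*(-4 + G) (o(G) = (-4 + G)*G = G*(-4 + G))
l(t) = 3*t (l(t) = 2*t + t = 3*t)
q(W) = 102 (q(W) = 3 + 99 = 102)
z = 34/37 (z = 102/111 = 102*(1/111) = 34/37 ≈ 0.91892)
sqrt(l(44) + z) = sqrt(3*44 + 34/37) = sqrt(132 + 34/37) = sqrt(4918/37) = sqrt(181966)/37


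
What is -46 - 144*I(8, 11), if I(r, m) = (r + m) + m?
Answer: -4366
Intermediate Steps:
I(r, m) = r + 2*m (I(r, m) = (m + r) + m = r + 2*m)
-46 - 144*I(8, 11) = -46 - 144*(8 + 2*11) = -46 - 144*(8 + 22) = -46 - 144*30 = -46 - 4320 = -4366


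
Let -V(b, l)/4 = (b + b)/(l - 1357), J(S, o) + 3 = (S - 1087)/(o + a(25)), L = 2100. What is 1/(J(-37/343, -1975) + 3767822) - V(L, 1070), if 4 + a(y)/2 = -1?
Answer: -6156813039580145/105178889903043 ≈ -58.537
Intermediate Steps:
a(y) = -10 (a(y) = -8 + 2*(-1) = -8 - 2 = -10)
J(S, o) = -3 + (-1087 + S)/(-10 + o) (J(S, o) = -3 + (S - 1087)/(o - 10) = -3 + (-1087 + S)/(-10 + o))
V(b, l) = -8*b/(-1357 + l) (V(b, l) = -4*(b + b)/(l - 1357) = -4*2*b/(-1357 + l) = -8*b/(-1357 + l))
1/(J(-37/343, -1975) + 3767822) - V(L, 1070) = 1/((-1057 - 37/343 - 3*(-1975))/(-10 - 1975) + 3767822) - (-8)*2100/(-1357 + 1070) = 1/((-1057 - 37*1/343 + 5925)/(-1985) + 3767822) - (-8)*2100/(-287) = 1/(-(-1057 - 37/343 + 5925)/1985 + 3767822) - (-8)*2100*(-1)/287 = 1/(-1/1985*1669687/343 + 3767822) - 1*2400/41 = 1/(-1669687/680855 + 3767822) - 2400/41 = 1/(2565338778123/680855) - 2400/41 = 680855/2565338778123 - 2400/41 = -6156813039580145/105178889903043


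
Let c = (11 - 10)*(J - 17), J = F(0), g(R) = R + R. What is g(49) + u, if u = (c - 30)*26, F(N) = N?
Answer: -1124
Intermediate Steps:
g(R) = 2*R
J = 0
c = -17 (c = (11 - 10)*(0 - 17) = 1*(-17) = -17)
u = -1222 (u = (-17 - 30)*26 = -47*26 = -1222)
g(49) + u = 2*49 - 1222 = 98 - 1222 = -1124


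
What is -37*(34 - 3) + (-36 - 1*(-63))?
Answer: -1120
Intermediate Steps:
-37*(34 - 3) + (-36 - 1*(-63)) = -37*31 + (-36 + 63) = -1147 + 27 = -1120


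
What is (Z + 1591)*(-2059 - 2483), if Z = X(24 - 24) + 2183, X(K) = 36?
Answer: -17305020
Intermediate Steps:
Z = 2219 (Z = 36 + 2183 = 2219)
(Z + 1591)*(-2059 - 2483) = (2219 + 1591)*(-2059 - 2483) = 3810*(-4542) = -17305020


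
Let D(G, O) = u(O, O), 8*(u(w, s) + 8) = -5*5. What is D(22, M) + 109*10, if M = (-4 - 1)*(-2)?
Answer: 8631/8 ≈ 1078.9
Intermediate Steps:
u(w, s) = -89/8 (u(w, s) = -8 + (-5*5)/8 = -8 + (1/8)*(-25) = -8 - 25/8 = -89/8)
M = 10 (M = -5*(-2) = 10)
D(G, O) = -89/8
D(22, M) + 109*10 = -89/8 + 109*10 = -89/8 + 1090 = 8631/8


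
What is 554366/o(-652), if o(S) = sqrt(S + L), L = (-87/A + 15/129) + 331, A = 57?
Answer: -554366*I*sqrt(215205153)/263409 ≈ -30874.0*I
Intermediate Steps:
L = 269275/817 (L = (-87/57 + 15/129) + 331 = (-87*1/57 + 15*(1/129)) + 331 = (-29/19 + 5/43) + 331 = -1152/817 + 331 = 269275/817 ≈ 329.59)
o(S) = sqrt(269275/817 + S) (o(S) = sqrt(S + 269275/817) = sqrt(269275/817 + S))
554366/o(-652) = 554366/((sqrt(219997675 + 667489*(-652))/817)) = 554366/((sqrt(219997675 - 435202828)/817)) = 554366/((sqrt(-215205153)/817)) = 554366/(((I*sqrt(215205153))/817)) = 554366/((I*sqrt(215205153)/817)) = 554366*(-I*sqrt(215205153)/263409) = -554366*I*sqrt(215205153)/263409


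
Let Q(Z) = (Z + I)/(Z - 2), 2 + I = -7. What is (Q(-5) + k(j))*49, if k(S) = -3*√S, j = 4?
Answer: -196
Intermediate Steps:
I = -9 (I = -2 - 7 = -9)
Q(Z) = (-9 + Z)/(-2 + Z) (Q(Z) = (Z - 9)/(Z - 2) = (-9 + Z)/(-2 + Z))
(Q(-5) + k(j))*49 = ((-9 - 5)/(-2 - 5) - 3*√4)*49 = (-14/(-7) - 3*2)*49 = (-⅐*(-14) - 6)*49 = (2 - 6)*49 = -4*49 = -196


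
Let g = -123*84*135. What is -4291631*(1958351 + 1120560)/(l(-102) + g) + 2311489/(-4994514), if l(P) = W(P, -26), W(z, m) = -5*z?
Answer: 5499604725962930057/580325067945 ≈ 9.4768e+6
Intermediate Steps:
g = -1394820 (g = -10332*135 = -1394820)
l(P) = -5*P
-4291631*(1958351 + 1120560)/(l(-102) + g) + 2311489/(-4994514) = -4291631*(1958351 + 1120560)/(-5*(-102) - 1394820) + 2311489/(-4994514) = -4291631*3078911/(510 - 1394820) + 2311489*(-1/4994514) = -4291631/((-1394310*1/3078911)) - 2311489/4994514 = -4291631/(-1394310/3078911) - 2311489/4994514 = -4291631*(-3078911/1394310) - 2311489/4994514 = 13213549893841/1394310 - 2311489/4994514 = 5499604725962930057/580325067945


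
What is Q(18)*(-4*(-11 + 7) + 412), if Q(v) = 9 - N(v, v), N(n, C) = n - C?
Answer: 3852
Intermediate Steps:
Q(v) = 9 (Q(v) = 9 - (v - v) = 9 - 1*0 = 9 + 0 = 9)
Q(18)*(-4*(-11 + 7) + 412) = 9*(-4*(-11 + 7) + 412) = 9*(-4*(-4) + 412) = 9*(16 + 412) = 9*428 = 3852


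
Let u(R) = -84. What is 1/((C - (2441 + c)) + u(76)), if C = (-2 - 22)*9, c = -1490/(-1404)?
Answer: -702/1924927 ≈ -0.00036469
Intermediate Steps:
c = 745/702 (c = -1490*(-1/1404) = 745/702 ≈ 1.0613)
C = -216 (C = -24*9 = -216)
1/((C - (2441 + c)) + u(76)) = 1/((-216 - (2441 + 745/702)) - 84) = 1/((-216 - 1*1714327/702) - 84) = 1/((-216 - 1714327/702) - 84) = 1/(-1865959/702 - 84) = 1/(-1924927/702) = -702/1924927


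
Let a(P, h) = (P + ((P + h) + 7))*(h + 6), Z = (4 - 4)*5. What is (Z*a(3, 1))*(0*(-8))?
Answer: 0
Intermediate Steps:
Z = 0 (Z = 0*5 = 0)
a(P, h) = (6 + h)*(7 + h + 2*P) (a(P, h) = (P + (7 + P + h))*(6 + h) = (7 + h + 2*P)*(6 + h) = (6 + h)*(7 + h + 2*P))
(Z*a(3, 1))*(0*(-8)) = (0*(42 + 1² + 12*3 + 13*1 + 2*3*1))*(0*(-8)) = (0*(42 + 1 + 36 + 13 + 6))*0 = (0*98)*0 = 0*0 = 0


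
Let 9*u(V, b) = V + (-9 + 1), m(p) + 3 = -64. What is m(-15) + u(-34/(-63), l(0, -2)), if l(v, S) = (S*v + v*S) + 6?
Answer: -38459/567 ≈ -67.829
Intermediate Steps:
l(v, S) = 6 + 2*S*v (l(v, S) = (S*v + S*v) + 6 = 2*S*v + 6 = 6 + 2*S*v)
m(p) = -67 (m(p) = -3 - 64 = -67)
u(V, b) = -8/9 + V/9 (u(V, b) = (V + (-9 + 1))/9 = (V - 8)/9 = (-8 + V)/9 = -8/9 + V/9)
m(-15) + u(-34/(-63), l(0, -2)) = -67 + (-8/9 + (-34/(-63))/9) = -67 + (-8/9 + (-34*(-1/63))/9) = -67 + (-8/9 + (⅑)*(34/63)) = -67 + (-8/9 + 34/567) = -67 - 470/567 = -38459/567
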